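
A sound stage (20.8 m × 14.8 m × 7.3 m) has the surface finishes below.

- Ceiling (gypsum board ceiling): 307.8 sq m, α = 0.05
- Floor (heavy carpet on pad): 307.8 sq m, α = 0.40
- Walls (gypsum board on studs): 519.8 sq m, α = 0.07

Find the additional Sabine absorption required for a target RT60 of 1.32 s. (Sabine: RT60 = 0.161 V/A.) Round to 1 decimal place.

Total absorption A₁ = 307.8×0.05 + 307.8×0.40 + 519.8×0.07
  = 15.390 + 123.120 + 36.386 = 174.896 sq m sabins.
Target A₂ = 0.161·2247.232/1.32 = 274.094 sabins (V = 2247.232 m³).
Additional absorption ΔA = 274.094 − 174.896 = 99.2 sabins.

99.2 sabins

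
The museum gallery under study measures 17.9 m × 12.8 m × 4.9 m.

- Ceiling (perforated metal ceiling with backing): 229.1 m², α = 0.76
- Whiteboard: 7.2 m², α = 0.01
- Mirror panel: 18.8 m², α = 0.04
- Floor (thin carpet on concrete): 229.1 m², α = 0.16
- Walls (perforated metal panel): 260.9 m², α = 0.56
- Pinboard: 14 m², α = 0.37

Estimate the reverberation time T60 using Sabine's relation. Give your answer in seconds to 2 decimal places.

0.50 s

Equivalent absorption area: A = 229.1·0.76 + 7.2·0.01 + 18.8·0.04 + 229.1·0.16 + 260.9·0.56 + 14·0.37 = 362.880 m².
Volume V = 17.9 × 12.8 × 4.9 = 1122.688 m³.
RT60 = 0.161 · V / A = 0.161 × 1122.688 / 362.880 = 0.50 s.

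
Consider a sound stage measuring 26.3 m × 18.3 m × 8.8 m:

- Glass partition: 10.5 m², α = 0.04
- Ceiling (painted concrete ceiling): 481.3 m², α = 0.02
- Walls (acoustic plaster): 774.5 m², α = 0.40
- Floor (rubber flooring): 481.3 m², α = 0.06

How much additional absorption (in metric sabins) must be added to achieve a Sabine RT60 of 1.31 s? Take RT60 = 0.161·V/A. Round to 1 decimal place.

A₁ = Σ Sᵢαᵢ = 10.5·0.04 + 481.3·0.02 + 774.5·0.40 + 481.3·0.06 = 348.724 sabins.
V = 4235.352 m³. Required absorption A₂ = 0.161 × 4235.352 / 1.31 = 520.528 sabins.
Shortfall: 520.528 − 348.724 = 171.8 sabins.

171.8 sabins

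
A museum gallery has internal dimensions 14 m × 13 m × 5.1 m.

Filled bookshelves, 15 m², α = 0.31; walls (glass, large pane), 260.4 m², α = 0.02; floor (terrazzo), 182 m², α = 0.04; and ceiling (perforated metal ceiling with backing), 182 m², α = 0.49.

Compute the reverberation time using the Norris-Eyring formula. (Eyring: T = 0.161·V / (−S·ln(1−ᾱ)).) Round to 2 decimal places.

Total surface area S = 15 + 260.4 + 182 + 182 = 639.4 m².
Absorption A = 15·0.31 + 260.4·0.02 + 182·0.04 + 182·0.49 = 106.318 sabins.
ᾱ = 106.318 / 639.4 = 0.1663.
−S·ln(1−ᾱ) = −639.4 × ln(1 − 0.1663) = 116.295.
V = 14 × 13 × 5.1 = 928.2 m³.
T = 0.161·V/[−S·ln(1−ᾱ)] = 0.161·928.2/116.295 = 1.29 s.

1.29 seconds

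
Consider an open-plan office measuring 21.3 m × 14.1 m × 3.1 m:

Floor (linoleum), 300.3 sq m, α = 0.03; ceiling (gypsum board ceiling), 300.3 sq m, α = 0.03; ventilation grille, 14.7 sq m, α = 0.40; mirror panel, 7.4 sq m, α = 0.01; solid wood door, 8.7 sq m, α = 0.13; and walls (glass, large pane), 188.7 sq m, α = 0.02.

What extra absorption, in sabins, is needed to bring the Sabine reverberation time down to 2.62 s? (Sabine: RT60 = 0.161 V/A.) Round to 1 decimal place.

A₁ = Σ Sᵢαᵢ = 300.3*0.03 + 300.3*0.03 + 14.7*0.40 + 7.4*0.01 + 8.7*0.13 + 188.7*0.02 = 28.877 sabins.
Target A₂ = 0.161·931.023/2.62 = 57.212 sabins (V = 931.023 m³).
Additional absorption ΔA = 57.212 − 28.877 = 28.3 sabins.

28.3 sabins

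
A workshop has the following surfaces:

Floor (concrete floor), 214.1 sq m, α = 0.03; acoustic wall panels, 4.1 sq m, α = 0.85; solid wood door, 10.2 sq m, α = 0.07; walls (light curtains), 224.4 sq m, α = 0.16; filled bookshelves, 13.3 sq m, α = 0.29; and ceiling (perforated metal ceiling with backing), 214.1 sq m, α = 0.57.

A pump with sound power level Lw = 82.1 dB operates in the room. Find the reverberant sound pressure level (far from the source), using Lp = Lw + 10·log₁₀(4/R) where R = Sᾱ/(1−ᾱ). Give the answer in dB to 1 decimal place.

64.5 dB

Σ(Sᵢαᵢ) = 214.1×0.03 + 4.1×0.85 + 10.2×0.07 + 224.4×0.16 + 13.3×0.29 + 214.1×0.57 = 172.420; total area S = 680.2 sq m.
ᾱ = 0.2535, so room constant R = A/(1−ᾱ) = 230.971 sq m.
Lp = Lw + 10 log₁₀(4/R) = 82.1 -17.61 = 64.5 dB.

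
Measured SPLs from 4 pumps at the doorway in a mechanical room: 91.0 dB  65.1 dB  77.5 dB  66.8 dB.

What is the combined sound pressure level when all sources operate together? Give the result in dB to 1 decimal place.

Sum in the linear (power) domain: Σ 10^(Lᵢ/10) = 10^(91.0/10) + 10^(65.1/10) + 10^(77.5/10) + 10^(66.8/10) = 1.323e+09.
Back to dB: 10·log₁₀ Σ = 91.2 dB.

91.2 dB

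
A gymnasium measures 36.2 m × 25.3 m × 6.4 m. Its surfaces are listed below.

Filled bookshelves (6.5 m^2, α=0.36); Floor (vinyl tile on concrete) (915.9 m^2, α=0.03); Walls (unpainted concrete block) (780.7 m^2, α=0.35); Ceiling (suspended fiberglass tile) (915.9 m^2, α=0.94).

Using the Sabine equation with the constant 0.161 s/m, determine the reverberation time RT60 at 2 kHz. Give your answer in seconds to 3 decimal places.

Equivalent absorption area: A = 6.5*0.36 + 915.9*0.03 + 780.7*0.35 + 915.9*0.94 = 1164.008 m^2.
Room volume: 5861.504 m³.
Sabine: RT60 = 0.161 × 5861.504 / 1164.008 = 0.811 s.

0.811 s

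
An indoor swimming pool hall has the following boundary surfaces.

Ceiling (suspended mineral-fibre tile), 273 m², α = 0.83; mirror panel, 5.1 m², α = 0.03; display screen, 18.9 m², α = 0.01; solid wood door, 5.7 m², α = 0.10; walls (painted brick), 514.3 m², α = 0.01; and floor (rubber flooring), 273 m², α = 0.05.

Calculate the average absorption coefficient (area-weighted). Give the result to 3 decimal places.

Total surface area S = 1090.0 m².
Weighted sum Σ Sα = 246.295.
ᾱ = A/S = 0.226.

0.226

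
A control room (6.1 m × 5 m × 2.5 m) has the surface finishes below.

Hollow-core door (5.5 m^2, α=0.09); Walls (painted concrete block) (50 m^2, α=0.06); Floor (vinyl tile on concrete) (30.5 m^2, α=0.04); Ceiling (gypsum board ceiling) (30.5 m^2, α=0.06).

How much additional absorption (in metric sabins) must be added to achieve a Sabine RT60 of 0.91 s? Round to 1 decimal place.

6.9 sabins

Equivalent absorption area: A₁ = 5.5·0.09 + 50·0.06 + 30.5·0.04 + 30.5·0.06 = 6.545 m^2.
For T = 0.91 s, need A₂ = 0.161·V/T = 0.161·76.25/0.91 = 13.490 sabins.
Shortfall: 13.490 − 6.545 = 6.9 sabins.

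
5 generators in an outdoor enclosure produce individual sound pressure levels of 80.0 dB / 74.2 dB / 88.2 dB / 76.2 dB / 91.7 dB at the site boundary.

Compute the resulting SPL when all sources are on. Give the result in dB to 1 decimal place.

Converting to relative power and adding: 10^(80.0/10) + 10^(74.2/10) + 10^(88.2/10) + 10^(76.2/10) + 10^(91.7/10) = 2.308e+09.
Combined level = 10 log₁₀(2.308e+09) = 93.6 dB.

93.6 dB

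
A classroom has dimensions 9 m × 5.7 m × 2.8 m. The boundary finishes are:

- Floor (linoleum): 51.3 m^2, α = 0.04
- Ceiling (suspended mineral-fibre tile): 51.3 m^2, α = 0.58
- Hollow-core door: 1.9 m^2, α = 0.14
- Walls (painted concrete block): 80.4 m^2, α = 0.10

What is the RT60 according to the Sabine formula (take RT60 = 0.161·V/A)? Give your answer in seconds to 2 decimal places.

0.58 s

Equivalent absorption area: A = 51.3*0.04 + 51.3*0.58 + 1.9*0.14 + 80.4*0.10 = 40.112 m^2.
Room volume: 143.64 m³.
RT60 = 0.161 · V / A = 0.161 × 143.64 / 40.112 = 0.58 s.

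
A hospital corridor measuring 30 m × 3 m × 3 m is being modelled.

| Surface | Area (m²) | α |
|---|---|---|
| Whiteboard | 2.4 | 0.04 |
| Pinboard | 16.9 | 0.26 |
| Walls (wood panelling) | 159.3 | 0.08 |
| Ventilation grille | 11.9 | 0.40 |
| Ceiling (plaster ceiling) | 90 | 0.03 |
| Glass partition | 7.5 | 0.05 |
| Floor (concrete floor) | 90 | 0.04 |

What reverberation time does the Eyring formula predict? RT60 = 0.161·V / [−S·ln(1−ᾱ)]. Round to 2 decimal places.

S = Σ Sᵢ = 378.0 m².
Absorption A = 2.4×0.04 + 16.9×0.26 + 159.3×0.08 + 11.9×0.40 + 90×0.03 + 7.5×0.05 + 90×0.04 = 28.669 sabins.
Mean coefficient ᾱ = A/S = 0.0758.
Eyring denominator: −S ln(1−ᾱ) = 29.797.
V = 30 × 3 × 3 = 270 m³.
RT60 = 0.161 × 270 / 29.797 = 1.46 s.

1.46 sec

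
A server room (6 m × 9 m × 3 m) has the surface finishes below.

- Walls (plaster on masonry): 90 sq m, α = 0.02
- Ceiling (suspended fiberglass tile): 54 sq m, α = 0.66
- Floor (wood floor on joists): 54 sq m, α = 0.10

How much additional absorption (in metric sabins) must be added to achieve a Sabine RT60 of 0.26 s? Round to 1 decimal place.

Total absorption A₁ = 90*0.02 + 54*0.66 + 54*0.10
  = 1.800 + 35.640 + 5.400 = 42.840 sq m sabins.
Target A₂ = 0.161·162/0.26 = 100.315 sabins (V = 162 m³).
Shortfall: 100.315 − 42.840 = 57.5 sabins.

57.5 sabins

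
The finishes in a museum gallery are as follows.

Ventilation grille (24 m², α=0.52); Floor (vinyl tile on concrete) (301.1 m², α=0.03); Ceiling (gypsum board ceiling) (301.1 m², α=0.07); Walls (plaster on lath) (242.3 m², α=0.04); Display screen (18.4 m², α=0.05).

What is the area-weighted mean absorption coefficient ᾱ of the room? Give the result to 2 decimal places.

Total surface area S = 886.9 m².
Σ(Sᵢαᵢ) = 24×0.52 + 301.1×0.03 + 301.1×0.07 + 242.3×0.04 + 18.4×0.05 = 53.202.
ᾱ = 53.202 / 886.9 = 0.06.

0.06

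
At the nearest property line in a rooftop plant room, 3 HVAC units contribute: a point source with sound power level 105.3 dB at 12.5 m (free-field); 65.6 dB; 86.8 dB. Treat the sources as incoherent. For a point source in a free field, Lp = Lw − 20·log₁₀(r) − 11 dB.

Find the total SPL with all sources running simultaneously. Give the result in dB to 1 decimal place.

87.0 dB

Source at 12.5 m: Lp = 105.3 − 20·log₁₀(12.5) − 11 = 72.4 dB.
Σ 10^(Lᵢ/10) = 4.996e+08.
Back to dB: 10·log₁₀ Σ = 87.0 dB.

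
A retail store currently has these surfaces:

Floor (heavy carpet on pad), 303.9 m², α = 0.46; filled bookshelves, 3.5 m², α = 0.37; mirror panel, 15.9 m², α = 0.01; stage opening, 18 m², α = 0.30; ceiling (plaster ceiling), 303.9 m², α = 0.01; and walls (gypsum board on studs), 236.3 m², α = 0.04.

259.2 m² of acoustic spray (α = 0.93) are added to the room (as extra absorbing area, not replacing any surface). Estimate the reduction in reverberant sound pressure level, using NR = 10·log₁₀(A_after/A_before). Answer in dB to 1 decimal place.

Summing Sᵢαᵢ: 139.794 + 1.295 + 0.159 + 5.400 + 3.039 + 9.452 → A_before = 159.139 sabins.
Added absorption = 259.2 × 0.93 = 241.056 sabins.
New total A_after = 400.195 sabins.
Reduction = 10 log₁₀(A_after/A_before) = 10 log₁₀(2.5148) = 4.0 dB.

4.0 dB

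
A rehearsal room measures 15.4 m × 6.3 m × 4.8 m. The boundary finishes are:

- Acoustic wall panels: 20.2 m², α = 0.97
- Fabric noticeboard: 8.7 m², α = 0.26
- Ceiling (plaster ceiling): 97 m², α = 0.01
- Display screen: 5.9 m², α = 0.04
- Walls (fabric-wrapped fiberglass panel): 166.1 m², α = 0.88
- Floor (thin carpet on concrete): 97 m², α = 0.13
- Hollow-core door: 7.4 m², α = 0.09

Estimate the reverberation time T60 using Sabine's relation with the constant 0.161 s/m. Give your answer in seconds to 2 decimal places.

Total absorption A = 20.2·0.97 + 8.7·0.26 + 97·0.01 + 5.9·0.04 + 166.1·0.88 + 97·0.13 + 7.4·0.09
  = 19.594 + 2.262 + 0.970 + 0.236 + 146.168 + 12.610 + 0.666 = 182.506 m² sabins.
Volume V = 15.4 × 6.3 × 4.8 = 465.696 m³.
Sabine: RT60 = 0.161 × 465.696 / 182.506 = 0.41 s.

0.41 s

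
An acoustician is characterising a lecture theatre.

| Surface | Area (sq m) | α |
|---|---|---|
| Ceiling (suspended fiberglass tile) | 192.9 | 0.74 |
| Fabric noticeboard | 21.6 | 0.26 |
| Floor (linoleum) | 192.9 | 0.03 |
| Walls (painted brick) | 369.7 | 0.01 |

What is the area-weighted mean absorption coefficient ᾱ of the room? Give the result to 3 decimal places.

0.203

Total surface area S = 777.1 sq m.
A = 192.9×0.74 + 21.6×0.26 + 192.9×0.03 + 369.7×0.01 = 157.846 sabins.
ᾱ = A/S = 0.203.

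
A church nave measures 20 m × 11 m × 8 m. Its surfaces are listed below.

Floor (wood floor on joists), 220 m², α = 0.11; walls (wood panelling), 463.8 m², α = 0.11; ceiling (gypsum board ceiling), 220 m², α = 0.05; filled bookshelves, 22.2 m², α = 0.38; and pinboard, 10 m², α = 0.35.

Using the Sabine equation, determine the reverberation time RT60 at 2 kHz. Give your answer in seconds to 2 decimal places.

2.89 s

Summing Sᵢαᵢ: 24.200 + 51.018 + 11.000 + 8.436 + 3.500 → A = 98.154 sabins.
Volume V = 20 × 11 × 8 = 1760 m³.
RT60 = 0.161 · V / A = 0.161 × 1760 / 98.154 = 2.89 s.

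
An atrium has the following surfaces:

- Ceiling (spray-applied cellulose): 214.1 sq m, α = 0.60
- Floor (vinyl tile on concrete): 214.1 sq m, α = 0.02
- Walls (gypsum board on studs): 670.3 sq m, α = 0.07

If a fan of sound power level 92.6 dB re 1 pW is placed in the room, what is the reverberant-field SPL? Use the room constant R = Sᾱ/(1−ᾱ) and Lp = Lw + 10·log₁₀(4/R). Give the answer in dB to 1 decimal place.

Σ(Sᵢαᵢ) = 214.1·0.60 + 214.1·0.02 + 670.3·0.07 = 179.663; total area S = 1098.5 sq m.
ᾱ = 179.663/1098.5 = 0.1636; R = Sᾱ/(1−ᾱ) = 179.663/(1−0.1636) = 214.805 sq m.
Lp = 92.6 + 10·log₁₀(4/214.805) = 92.6 + (-17.30) = 75.3 dB.

75.3 dB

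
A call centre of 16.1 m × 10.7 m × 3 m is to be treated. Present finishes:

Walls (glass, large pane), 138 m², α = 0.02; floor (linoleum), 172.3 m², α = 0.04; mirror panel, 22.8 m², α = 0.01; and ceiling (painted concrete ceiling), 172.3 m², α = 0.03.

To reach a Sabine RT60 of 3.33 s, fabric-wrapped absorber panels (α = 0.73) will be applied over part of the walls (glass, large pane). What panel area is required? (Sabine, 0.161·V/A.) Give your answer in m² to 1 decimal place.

A₁ = Σ Sᵢαᵢ = 138×0.02 + 172.3×0.04 + 22.8×0.01 + 172.3×0.03 = 15.049 sabins.
V = 516.81 m³. Target absorption A₂ = 0.161 × 516.81 / 3.33 = 24.987 sabins.
Absorption to add: 24.987 − 15.049 = 9.938 sabins.
Net gain per m²: Δα = 0.73 − 0.02 = 0.71.
Panel area = 9.938 / 0.71 = 14.0 m².

14.0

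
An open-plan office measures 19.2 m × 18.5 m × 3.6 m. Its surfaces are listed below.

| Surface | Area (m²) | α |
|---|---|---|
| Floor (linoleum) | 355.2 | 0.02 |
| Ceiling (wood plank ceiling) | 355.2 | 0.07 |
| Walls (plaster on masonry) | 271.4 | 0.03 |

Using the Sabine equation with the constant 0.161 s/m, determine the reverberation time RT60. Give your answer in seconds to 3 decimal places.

Equivalent absorption area: A = 355.2×0.02 + 355.2×0.07 + 271.4×0.03 = 40.110 m².
V = 19.2·18.5·3.6 = 1278.72 m³.
RT60 = 0.161 · V / A = 0.161 × 1278.72 / 40.110 = 5.133 s.

5.133 sec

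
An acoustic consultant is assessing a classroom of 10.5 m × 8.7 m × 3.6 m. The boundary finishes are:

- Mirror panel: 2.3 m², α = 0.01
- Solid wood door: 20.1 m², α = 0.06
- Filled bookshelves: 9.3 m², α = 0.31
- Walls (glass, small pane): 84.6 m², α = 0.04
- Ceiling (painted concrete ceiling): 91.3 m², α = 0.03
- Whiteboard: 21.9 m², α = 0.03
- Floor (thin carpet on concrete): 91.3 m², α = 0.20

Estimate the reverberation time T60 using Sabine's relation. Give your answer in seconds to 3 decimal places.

Equivalent absorption area: A = 2.3×0.01 + 20.1×0.06 + 9.3×0.31 + 84.6×0.04 + 91.3×0.03 + 21.9×0.03 + 91.3×0.20 = 29.152 m².
Room volume: 328.86 m³.
T = 0.161 V/A = 0.161·328.86/29.152 = 1.816 s.

1.816 seconds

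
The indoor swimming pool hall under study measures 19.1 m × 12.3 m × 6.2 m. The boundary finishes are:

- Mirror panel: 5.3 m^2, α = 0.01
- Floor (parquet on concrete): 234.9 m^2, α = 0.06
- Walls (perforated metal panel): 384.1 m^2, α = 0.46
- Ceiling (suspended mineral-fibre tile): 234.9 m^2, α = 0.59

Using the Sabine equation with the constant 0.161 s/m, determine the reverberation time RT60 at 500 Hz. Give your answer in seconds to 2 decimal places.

0.71 s

Total absorption A = 5.3·0.01 + 234.9·0.06 + 384.1·0.46 + 234.9·0.59
  = 0.053 + 14.094 + 176.686 + 138.591 = 329.424 m^2 sabins.
Volume V = 19.1 × 12.3 × 6.2 = 1456.566 m³.
RT60 = 0.161 · V / A = 0.161 × 1456.566 / 329.424 = 0.71 s.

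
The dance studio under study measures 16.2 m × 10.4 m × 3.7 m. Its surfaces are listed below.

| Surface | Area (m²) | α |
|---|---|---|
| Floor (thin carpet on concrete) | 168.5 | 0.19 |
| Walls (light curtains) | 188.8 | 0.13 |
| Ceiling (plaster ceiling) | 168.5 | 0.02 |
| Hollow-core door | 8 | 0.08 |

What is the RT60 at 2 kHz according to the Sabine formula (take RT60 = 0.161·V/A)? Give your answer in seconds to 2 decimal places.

A = Σ Sᵢαᵢ = 168.5×0.19 + 188.8×0.13 + 168.5×0.02 + 8×0.08 = 60.569 sabins.
Room volume: 623.376 m³.
Sabine: RT60 = 0.161 × 623.376 / 60.569 = 1.66 s.

1.66 s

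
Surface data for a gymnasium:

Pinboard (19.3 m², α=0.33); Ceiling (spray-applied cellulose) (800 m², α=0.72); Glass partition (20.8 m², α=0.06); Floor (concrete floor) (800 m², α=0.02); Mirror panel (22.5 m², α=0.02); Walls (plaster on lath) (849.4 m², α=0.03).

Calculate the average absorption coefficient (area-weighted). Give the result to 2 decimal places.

Total surface area S = 2512.0 m².
Σ(Sᵢαᵢ) = 19.3×0.33 + 800×0.72 + 20.8×0.06 + 800×0.02 + 22.5×0.02 + 849.4×0.03 = 625.549.
ᾱ = A/S = 0.25.

0.25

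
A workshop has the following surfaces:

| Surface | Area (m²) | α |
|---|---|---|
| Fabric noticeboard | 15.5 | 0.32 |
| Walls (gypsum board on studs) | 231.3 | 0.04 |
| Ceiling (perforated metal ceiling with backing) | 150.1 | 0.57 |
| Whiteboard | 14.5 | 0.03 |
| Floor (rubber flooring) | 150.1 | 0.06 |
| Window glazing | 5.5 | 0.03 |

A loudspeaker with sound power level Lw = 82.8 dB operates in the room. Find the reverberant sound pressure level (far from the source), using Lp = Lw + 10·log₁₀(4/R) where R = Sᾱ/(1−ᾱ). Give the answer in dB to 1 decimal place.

67.5 dB

A = 109.375 sabins; S = 567.0 m².
ᾱ = 109.375/567.0 = 0.1929; R = Sᾱ/(1−ᾱ) = 109.375/(1−0.1929) = 135.516 m².
Lp = Lw + 10 log₁₀(4/R) = 82.8 -15.30 = 67.5 dB.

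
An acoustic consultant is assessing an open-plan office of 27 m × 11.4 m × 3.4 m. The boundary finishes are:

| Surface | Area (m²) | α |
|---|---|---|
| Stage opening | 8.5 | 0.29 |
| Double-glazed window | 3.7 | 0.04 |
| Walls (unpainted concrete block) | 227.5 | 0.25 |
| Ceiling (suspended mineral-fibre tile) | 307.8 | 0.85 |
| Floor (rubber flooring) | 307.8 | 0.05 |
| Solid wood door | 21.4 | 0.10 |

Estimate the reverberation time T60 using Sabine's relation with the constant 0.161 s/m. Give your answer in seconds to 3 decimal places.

Equivalent absorption area: A = 8.5·0.29 + 3.7·0.04 + 227.5·0.25 + 307.8·0.85 + 307.8·0.05 + 21.4·0.10 = 338.648 m².
Room volume: 1046.52 m³.
T = 0.161 V/A = 0.161·1046.52/338.648 = 0.498 s.

0.498 sec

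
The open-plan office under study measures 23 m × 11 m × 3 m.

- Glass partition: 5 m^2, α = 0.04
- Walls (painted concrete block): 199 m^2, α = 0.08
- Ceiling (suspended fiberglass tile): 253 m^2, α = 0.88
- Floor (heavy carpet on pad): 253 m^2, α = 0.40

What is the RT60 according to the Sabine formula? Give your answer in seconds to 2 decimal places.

0.36 s

Total absorption A = 5*0.04 + 199*0.08 + 253*0.88 + 253*0.40
  = 0.200 + 15.920 + 222.640 + 101.200 = 339.960 m^2 sabins.
V = 23·11·3 = 759 m³.
T = 0.161 V/A = 0.161·759/339.960 = 0.36 s.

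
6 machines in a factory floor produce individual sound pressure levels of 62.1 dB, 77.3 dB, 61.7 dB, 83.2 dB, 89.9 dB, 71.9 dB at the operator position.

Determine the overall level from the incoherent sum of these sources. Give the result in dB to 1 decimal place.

Converting to relative power and adding: 10^(62.1/10) + 10^(77.3/10) + 10^(61.7/10) + 10^(83.2/10) + 10^(89.9/10) + 10^(71.9/10) = 1.258e+09.
Back to dB: 10·log₁₀ Σ = 91.0 dB.

91.0 dB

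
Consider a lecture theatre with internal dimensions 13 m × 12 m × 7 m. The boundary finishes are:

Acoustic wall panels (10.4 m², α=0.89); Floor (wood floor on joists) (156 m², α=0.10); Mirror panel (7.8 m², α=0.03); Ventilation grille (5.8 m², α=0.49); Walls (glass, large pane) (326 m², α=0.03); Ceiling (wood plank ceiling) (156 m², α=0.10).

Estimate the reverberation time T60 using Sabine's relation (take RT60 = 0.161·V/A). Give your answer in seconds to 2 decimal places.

3.30 seconds

Summing Sᵢαᵢ: 9.256 + 15.600 + 0.234 + 2.842 + 9.780 + 15.600 → A = 53.312 sabins.
Room volume: 1092 m³.
RT60 = 0.161 · V / A = 0.161 × 1092 / 53.312 = 3.30 s.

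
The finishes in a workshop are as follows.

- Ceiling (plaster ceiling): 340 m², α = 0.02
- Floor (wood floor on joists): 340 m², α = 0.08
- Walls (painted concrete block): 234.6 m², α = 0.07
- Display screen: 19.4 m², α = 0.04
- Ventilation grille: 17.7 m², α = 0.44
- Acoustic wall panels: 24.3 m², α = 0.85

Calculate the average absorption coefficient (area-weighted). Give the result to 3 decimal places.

Total surface area S = 976.0 m².
A = 340×0.02 + 340×0.08 + 234.6×0.07 + 19.4×0.04 + 17.7×0.44 + 24.3×0.85 = 79.641 sabins.
ᾱ = A/S = 0.082.

0.082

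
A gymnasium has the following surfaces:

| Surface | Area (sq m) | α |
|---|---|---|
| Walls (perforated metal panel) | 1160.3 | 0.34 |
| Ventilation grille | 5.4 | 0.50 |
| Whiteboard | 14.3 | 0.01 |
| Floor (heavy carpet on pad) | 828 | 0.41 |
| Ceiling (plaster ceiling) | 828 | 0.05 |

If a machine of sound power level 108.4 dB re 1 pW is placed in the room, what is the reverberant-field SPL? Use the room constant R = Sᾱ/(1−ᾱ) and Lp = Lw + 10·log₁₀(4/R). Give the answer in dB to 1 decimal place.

Σ(Sᵢαᵢ) = 1160.3×0.34 + 5.4×0.50 + 14.3×0.01 + 828×0.41 + 828×0.05 = 778.225; total area S = 2836.0 sq m.
ᾱ = 778.225/2836.0 = 0.2744; R = Sᾱ/(1−ᾱ) = 778.225/(1−0.2744) = 1072.526 sq m.
Lp = Lw + 10 log₁₀(4/R) = 108.4 -24.28 = 84.1 dB.

84.1 dB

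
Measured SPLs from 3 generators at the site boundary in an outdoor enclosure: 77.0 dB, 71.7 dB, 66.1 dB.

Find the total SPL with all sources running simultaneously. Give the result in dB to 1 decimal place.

Sum in the linear (power) domain: Σ 10^(Lᵢ/10) = 10^(77.0/10) + 10^(71.7/10) + 10^(66.1/10) = 6.898e+07.
L_total = 10·log₁₀(6.898e+07) = 78.4 dB.

78.4 dB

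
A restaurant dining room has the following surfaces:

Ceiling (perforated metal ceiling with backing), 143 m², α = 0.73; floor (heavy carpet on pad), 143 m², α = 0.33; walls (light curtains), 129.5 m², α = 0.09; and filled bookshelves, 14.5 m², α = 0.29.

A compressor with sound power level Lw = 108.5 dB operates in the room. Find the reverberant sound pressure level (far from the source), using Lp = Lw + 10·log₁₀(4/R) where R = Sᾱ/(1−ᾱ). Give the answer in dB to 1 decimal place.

90.1 dB

Σ(Sᵢαᵢ) = 143×0.73 + 143×0.33 + 129.5×0.09 + 14.5×0.29 = 167.440; total area S = 430.0 m².
ᾱ = 167.440/430.0 = 0.3894; R = Sᾱ/(1−ᾱ) = 167.440/(1−0.3894) = 274.222 m².
Lp = Lw + 10 log₁₀(4/R) = 108.5 -18.36 = 90.1 dB.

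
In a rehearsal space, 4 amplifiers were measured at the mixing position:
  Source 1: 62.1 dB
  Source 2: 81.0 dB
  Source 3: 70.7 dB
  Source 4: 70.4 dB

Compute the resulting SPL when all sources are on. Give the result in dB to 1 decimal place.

Sum in the linear (power) domain: Σ 10^(Lᵢ/10) = 10^(62.1/10) + 10^(81.0/10) + 10^(70.7/10) + 10^(70.4/10) = 1.502e+08.
Combined level = 10 log₁₀(1.502e+08) = 81.8 dB.

81.8 dB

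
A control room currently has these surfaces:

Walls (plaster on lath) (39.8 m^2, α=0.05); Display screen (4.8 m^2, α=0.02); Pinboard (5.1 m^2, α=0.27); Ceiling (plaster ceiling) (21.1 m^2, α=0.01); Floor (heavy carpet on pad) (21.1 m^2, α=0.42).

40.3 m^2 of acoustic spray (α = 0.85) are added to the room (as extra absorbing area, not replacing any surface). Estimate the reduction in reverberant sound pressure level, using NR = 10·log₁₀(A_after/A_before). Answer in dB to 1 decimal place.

5.7 dB

Summing Sᵢαᵢ: 1.990 + 0.096 + 1.377 + 0.211 + 8.862 → A_before = 12.536 sabins.
Added absorption = 40.3 × 0.85 = 34.255 sabins.
New total A_after = 46.791 sabins.
NR = 10·log₁₀(46.791/12.536) = 5.7 dB.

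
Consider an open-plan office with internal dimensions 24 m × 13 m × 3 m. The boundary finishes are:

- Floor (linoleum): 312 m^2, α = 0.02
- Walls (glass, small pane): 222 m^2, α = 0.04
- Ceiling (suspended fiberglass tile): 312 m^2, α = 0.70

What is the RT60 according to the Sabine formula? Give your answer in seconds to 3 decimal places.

Summing Sᵢαᵢ: 6.240 + 8.880 + 218.400 → A = 233.520 sabins.
Room volume: 936 m³.
Sabine: RT60 = 0.161 × 936 / 233.520 = 0.645 s.

0.645 seconds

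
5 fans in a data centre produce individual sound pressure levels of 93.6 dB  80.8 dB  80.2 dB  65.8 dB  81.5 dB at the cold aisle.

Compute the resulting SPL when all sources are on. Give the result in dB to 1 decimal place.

94.3 dB

Σ 10^(Lᵢ/10) = 2.661e+09.
Combined level = 10 log₁₀(2.661e+09) = 94.3 dB.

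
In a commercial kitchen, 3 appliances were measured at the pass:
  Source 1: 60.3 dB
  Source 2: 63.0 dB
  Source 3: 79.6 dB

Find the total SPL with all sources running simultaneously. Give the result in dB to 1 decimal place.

79.7 dB

Converting to relative power and adding: 10^(60.3/10) + 10^(63.0/10) + 10^(79.6/10) = 9.427e+07.
L_total = 10·log₁₀(9.427e+07) = 79.7 dB.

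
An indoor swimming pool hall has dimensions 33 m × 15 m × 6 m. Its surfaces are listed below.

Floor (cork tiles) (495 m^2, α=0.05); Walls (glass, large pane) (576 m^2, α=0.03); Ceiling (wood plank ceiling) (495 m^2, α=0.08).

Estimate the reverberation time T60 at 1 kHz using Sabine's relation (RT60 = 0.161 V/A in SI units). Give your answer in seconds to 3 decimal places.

5.858 sec

Summing Sᵢαᵢ: 24.750 + 17.280 + 39.600 → A = 81.630 sabins.
Volume V = 33 × 15 × 6 = 2970 m³.
Sabine: RT60 = 0.161 × 2970 / 81.630 = 5.858 s.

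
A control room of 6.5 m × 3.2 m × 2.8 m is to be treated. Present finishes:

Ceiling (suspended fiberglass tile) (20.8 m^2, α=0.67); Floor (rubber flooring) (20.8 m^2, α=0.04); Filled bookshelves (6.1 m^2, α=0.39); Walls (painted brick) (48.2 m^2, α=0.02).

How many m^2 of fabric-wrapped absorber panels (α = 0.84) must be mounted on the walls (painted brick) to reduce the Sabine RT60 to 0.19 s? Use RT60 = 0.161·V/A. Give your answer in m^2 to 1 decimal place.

A₁ = Σ Sᵢαᵢ = 20.8×0.67 + 20.8×0.04 + 6.1×0.39 + 48.2×0.02 = 18.111 sabins.
Required A₂ = 0.161·58.24/0.19 = 49.351 sabins.
Absorption to add: 49.351 − 18.111 = 31.240 sabins.
Each m^2 of panel replacing the walls (painted brick) adds (0.84 − 0.02) = 0.82 sabins.
Area = ΔA/Δα = 31.240/0.82 = 38.1 m^2.

38.1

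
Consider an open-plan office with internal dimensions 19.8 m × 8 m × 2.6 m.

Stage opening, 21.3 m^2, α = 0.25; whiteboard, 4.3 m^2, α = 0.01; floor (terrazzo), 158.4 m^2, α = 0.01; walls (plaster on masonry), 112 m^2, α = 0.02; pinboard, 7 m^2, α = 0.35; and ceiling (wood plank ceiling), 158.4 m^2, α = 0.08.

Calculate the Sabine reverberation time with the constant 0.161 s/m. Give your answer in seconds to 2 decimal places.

A = Σ Sᵢαᵢ = 21.3×0.25 + 4.3×0.01 + 158.4×0.01 + 112×0.02 + 7×0.35 + 158.4×0.08 = 24.314 sabins.
V = 19.8·8·2.6 = 411.84 m³.
T = 0.161 V/A = 0.161·411.84/24.314 = 2.73 s.

2.73 s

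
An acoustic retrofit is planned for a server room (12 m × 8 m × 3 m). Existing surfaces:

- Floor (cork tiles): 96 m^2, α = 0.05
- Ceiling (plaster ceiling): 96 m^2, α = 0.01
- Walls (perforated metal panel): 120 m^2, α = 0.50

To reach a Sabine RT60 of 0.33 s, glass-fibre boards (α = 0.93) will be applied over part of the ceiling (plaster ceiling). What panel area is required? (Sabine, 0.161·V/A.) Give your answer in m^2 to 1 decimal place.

Equivalent absorption area: A₁ = 96*0.05 + 96*0.01 + 120*0.50 = 65.760 m^2.
Required A₂ = 0.161·288/0.33 = 140.509 sabins.
Absorption to add: 140.509 − 65.760 = 74.749 sabins.
Each m^2 of panel replacing the ceiling (plaster ceiling) adds (0.93 − 0.01) = 0.92 sabins.
Area = ΔA/Δα = 74.749/0.92 = 81.2 m^2.

81.2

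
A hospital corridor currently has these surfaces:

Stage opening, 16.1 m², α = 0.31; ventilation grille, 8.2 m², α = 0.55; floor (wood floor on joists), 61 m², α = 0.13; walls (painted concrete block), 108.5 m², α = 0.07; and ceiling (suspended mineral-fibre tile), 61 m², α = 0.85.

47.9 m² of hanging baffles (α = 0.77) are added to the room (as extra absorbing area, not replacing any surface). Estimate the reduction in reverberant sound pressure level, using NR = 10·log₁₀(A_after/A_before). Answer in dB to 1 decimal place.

1.7 dB

Summing Sᵢαᵢ: 4.991 + 4.510 + 7.930 + 7.595 + 51.850 → A_before = 76.876 sabins.
Treatment contributes 47.9·0.77 = 36.883 sabins.
A_after = 76.876 + 36.883 = 113.759 sabins.
Reduction = 10 log₁₀(A_after/A_before) = 10 log₁₀(1.4798) = 1.7 dB.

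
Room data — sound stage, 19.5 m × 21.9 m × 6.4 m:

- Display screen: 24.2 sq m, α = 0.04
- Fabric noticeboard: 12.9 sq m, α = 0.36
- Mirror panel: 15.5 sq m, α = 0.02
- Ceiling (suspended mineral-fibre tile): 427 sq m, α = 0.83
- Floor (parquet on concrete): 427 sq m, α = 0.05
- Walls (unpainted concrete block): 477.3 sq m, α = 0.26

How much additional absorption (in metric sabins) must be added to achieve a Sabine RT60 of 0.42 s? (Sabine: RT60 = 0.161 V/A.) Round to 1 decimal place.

Summing Sᵢαᵢ: 0.968 + 4.644 + 0.310 + 354.410 + 21.350 + 124.098 → A₁ = 505.780 sabins.
V = 2733.12 m³. Required absorption A₂ = 0.161 × 2733.12 / 0.42 = 1047.696 sabins.
ΔA = A₂ − A₁ = 1047.696 − 505.780 = 541.9 sabins.

541.9 sabins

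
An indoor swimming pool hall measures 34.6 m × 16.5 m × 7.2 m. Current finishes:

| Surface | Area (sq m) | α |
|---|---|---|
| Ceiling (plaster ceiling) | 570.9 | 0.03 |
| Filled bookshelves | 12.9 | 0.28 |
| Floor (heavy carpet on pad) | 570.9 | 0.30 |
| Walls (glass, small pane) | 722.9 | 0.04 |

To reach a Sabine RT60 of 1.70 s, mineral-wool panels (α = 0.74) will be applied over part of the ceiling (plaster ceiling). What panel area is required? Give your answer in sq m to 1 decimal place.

Equivalent absorption area: A₁ = 570.9·0.03 + 12.9·0.28 + 570.9·0.30 + 722.9·0.04 = 220.925 sq m.
V = 4110.48 m³. Target absorption A₂ = 0.161 × 4110.48 / 1.70 = 389.287 sabins.
Absorption to add: 389.287 − 220.925 = 168.362 sabins.
Each sq m of panel replacing the ceiling (plaster ceiling) adds (0.74 − 0.03) = 0.71 sabins.
Panel area = 168.362 / 0.71 = 237.1 sq m.

237.1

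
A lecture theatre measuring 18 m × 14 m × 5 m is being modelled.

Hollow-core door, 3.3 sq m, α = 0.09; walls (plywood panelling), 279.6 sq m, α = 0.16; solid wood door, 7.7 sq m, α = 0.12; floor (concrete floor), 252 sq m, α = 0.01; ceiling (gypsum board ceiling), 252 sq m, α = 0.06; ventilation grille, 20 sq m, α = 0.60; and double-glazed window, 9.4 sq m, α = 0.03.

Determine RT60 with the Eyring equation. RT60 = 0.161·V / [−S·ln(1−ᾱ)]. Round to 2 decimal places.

S = Σ Sᵢ = 824.0 sq m.
Absorption A = 3.3·0.09 + 279.6·0.16 + 7.7·0.12 + 252·0.01 + 252·0.06 + 20·0.60 + 9.4·0.03 = 75.879 sabins.
Mean coefficient ᾱ = A/S = 0.0921.
−S·ln(1−ᾱ) = −824.0 × ln(1 − 0.0921) = 79.616.
V = 18 × 14 × 5 = 1260 m³.
RT60 = 0.161 × 1260 / 79.616 = 2.55 s.

2.55 sec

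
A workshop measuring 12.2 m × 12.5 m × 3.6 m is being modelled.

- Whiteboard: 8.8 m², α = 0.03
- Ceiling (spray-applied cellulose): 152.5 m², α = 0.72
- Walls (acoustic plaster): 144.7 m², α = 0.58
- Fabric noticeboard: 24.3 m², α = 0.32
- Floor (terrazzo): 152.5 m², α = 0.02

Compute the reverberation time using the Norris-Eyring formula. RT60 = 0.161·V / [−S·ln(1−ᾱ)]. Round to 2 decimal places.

0.33 sec

Total surface area S = 8.8 + 152.5 + 144.7 + 24.3 + 152.5 = 482.8 m².
Σ(Sᵢαᵢ) = 8.8×0.03 + 152.5×0.72 + 144.7×0.58 + 24.3×0.32 + 152.5×0.02 = 204.816.
Mean coefficient ᾱ = A/S = 0.4242.
−S·ln(1−ᾱ) = −482.8 × ln(1 − 0.4242) = 266.503.
V = 12.2 × 12.5 × 3.6 = 549 m³.
T = 0.161·V/[−S·ln(1−ᾱ)] = 0.161·549/266.503 = 0.33 s.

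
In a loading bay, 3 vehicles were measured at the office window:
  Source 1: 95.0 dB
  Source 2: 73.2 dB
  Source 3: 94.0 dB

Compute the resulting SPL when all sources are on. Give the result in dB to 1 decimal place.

Sum in the linear (power) domain: Σ 10^(Lᵢ/10) = 10^(95.0/10) + 10^(73.2/10) + 10^(94.0/10) = 5.695e+09.
Back to dB: 10·log₁₀ Σ = 97.6 dB.

97.6 dB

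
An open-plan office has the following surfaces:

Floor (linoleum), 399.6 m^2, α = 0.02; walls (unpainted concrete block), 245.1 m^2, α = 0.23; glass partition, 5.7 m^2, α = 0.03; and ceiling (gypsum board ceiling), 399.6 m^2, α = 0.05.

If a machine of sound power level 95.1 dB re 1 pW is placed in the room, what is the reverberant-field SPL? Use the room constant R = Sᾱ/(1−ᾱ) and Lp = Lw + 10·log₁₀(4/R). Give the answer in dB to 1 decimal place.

Σ(Sᵢαᵢ) = 399.6×0.02 + 245.1×0.23 + 5.7×0.03 + 399.6×0.05 = 84.516; total area S = 1050.0 m^2.
ᾱ = 0.0805, so room constant R = A/(1−ᾱ) = 91.915 m^2.
Lp = Lw + 10 log₁₀(4/R) = 95.1 -13.61 = 81.5 dB.

81.5 dB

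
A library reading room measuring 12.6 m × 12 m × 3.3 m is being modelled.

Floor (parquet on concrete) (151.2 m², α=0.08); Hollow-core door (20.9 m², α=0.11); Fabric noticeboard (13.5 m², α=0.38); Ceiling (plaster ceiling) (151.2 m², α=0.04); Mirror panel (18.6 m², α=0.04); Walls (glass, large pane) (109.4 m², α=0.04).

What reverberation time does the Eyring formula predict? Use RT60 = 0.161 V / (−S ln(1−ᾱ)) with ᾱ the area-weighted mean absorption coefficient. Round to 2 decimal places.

S = Σ Sᵢ = 464.8 m².
Absorption A = 151.2×0.08 + 20.9×0.11 + 13.5×0.38 + 151.2×0.04 + 18.6×0.04 + 109.4×0.04 = 30.693 sabins.
ᾱ = 30.693 / 464.8 = 0.0660.
Eyring denominator: −S ln(1−ᾱ) = 31.736.
V = 12.6 × 12 × 3.3 = 498.96 m³.
RT60 = 0.161 × 498.96 / 31.736 = 2.53 s.

2.53 s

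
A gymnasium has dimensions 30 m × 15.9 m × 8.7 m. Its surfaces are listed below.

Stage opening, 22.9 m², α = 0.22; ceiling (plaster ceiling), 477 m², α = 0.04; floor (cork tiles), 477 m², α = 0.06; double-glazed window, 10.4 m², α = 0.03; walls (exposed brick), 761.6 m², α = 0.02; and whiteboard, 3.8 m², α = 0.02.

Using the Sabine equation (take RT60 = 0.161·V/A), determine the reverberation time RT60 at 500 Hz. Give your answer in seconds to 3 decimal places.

9.774 s

Equivalent absorption area: A = 22.9×0.22 + 477×0.04 + 477×0.06 + 10.4×0.03 + 761.6×0.02 + 3.8×0.02 = 68.358 m².
Volume V = 30 × 15.9 × 8.7 = 4149.9 m³.
T = 0.161 V/A = 0.161·4149.9/68.358 = 9.774 s.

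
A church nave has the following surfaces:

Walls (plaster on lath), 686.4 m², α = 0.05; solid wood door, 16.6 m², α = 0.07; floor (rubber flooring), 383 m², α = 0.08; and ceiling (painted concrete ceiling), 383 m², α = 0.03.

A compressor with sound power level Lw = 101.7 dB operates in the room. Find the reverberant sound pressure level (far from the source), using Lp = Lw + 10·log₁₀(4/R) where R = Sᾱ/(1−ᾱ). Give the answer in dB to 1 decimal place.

Σ(Sᵢαᵢ) = 686.4×0.05 + 16.6×0.07 + 383×0.08 + 383×0.03 = 77.612; total area S = 1469.0 m².
ᾱ = 0.0528, so room constant R = A/(1−ᾱ) = 81.938 m².
Lp = 101.7 + 10·log₁₀(4/81.938) = 101.7 + (-13.11) = 88.6 dB.

88.6 dB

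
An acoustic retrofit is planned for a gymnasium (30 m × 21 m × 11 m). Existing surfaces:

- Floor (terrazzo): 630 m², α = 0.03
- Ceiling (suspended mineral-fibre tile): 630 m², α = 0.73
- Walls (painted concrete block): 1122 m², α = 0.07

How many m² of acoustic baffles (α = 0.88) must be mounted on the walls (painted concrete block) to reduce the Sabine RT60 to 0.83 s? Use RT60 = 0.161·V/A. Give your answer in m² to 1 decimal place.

971.5

Equivalent absorption area: A₁ = 630×0.03 + 630×0.73 + 1122×0.07 = 557.340 m².
Required A₂ = 0.161·6930/0.83 = 1344.253 sabins.
Absorption to add: 1344.253 − 557.340 = 786.913 sabins.
Each m² of panel replacing the walls (painted concrete block) adds (0.88 − 0.07) = 0.81 sabins.
Area = ΔA/Δα = 786.913/0.81 = 971.5 m².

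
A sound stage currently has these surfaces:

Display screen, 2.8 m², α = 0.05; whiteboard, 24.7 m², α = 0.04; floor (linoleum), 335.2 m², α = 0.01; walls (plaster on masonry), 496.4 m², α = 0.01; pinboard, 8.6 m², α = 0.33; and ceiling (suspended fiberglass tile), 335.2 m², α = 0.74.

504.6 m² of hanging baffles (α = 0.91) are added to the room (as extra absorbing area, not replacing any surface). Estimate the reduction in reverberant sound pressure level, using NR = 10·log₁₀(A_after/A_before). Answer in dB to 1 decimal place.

Summing Sᵢαᵢ: 0.140 + 0.988 + 3.352 + 4.964 + 2.838 + 248.048 → A_before = 260.330 sabins.
Treatment contributes 504.6·0.91 = 459.186 sabins.
New total A_after = 719.516 sabins.
NR = 10·log₁₀(719.516/260.330) = 4.4 dB.

4.4 dB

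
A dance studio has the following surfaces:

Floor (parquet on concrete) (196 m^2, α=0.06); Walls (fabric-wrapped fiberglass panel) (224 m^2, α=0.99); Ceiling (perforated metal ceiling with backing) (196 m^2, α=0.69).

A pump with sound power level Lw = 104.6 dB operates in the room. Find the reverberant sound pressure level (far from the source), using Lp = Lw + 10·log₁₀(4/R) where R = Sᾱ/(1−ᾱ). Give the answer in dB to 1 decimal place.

81.0 dB

A = 368.760 sabins; S = 616.0 m^2.
ᾱ = 368.760/616.0 = 0.5986; R = Sᾱ/(1−ᾱ) = 368.760/(1−0.5986) = 918.685 m^2.
Lp = Lw + 10 log₁₀(4/R) = 104.6 -23.61 = 81.0 dB.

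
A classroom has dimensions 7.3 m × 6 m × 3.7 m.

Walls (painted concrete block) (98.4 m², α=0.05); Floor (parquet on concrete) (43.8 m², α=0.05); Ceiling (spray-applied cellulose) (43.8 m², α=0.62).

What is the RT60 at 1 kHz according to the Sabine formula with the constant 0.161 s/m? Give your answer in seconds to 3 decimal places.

0.761 s

Total absorption A = 98.4*0.05 + 43.8*0.05 + 43.8*0.62
  = 4.920 + 2.190 + 27.156 = 34.266 m² sabins.
V = 7.3·6·3.7 = 162.06 m³.
Sabine: RT60 = 0.161 × 162.06 / 34.266 = 0.761 s.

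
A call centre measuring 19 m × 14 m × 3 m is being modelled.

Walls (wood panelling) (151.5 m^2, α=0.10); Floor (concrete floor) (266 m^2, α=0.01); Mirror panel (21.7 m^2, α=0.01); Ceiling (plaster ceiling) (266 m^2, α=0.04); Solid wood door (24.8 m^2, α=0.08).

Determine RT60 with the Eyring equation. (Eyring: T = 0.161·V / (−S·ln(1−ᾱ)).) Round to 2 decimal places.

Total surface area S = 151.5 + 266 + 21.7 + 266 + 24.8 = 730.0 m^2.
Absorption A = 151.5·0.10 + 266·0.01 + 21.7·0.01 + 266·0.04 + 24.8·0.08 = 30.651 sabins.
Mean coefficient ᾱ = A/S = 0.0420.
Eyring denominator: −S ln(1−ᾱ) = 31.322.
V = 19 × 14 × 3 = 798 m³.
RT60 = 0.161 × 798 / 31.322 = 4.10 s.

4.10 seconds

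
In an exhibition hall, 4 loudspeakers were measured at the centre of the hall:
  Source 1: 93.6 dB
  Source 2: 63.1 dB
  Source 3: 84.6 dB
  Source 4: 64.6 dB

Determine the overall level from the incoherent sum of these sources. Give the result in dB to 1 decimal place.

94.1 dB

Sum in the linear (power) domain: Σ 10^(Lᵢ/10) = 10^(93.6/10) + 10^(63.1/10) + 10^(84.6/10) + 10^(64.6/10) = 2.584e+09.
L_total = 10·log₁₀(2.584e+09) = 94.1 dB.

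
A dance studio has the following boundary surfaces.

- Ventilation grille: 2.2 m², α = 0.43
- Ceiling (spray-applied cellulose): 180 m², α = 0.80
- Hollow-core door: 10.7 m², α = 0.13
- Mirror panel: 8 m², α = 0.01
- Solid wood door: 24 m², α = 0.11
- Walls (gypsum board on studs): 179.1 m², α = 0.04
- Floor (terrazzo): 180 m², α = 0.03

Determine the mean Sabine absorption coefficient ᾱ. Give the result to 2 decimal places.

0.28

S = Σ Sᵢ = 2.2 + 180 + 10.7 + 8 + 24 + 179.1 + 180 = 584.0 m².
Σ(Sᵢαᵢ) = 2.2·0.43 + 180·0.80 + 10.7·0.13 + 8·0.01 + 24·0.11 + 179.1·0.04 + 180·0.03 = 161.621.
ᾱ = A/S = 0.28.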